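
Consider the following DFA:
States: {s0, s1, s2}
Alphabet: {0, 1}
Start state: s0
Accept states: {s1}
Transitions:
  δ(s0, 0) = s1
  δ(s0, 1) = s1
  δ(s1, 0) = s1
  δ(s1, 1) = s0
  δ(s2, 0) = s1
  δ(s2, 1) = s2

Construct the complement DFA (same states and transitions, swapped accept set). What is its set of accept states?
Complement accept states = All states \ Original accept states
= {s0, s1, s2} \ {s1}
{s0, s2}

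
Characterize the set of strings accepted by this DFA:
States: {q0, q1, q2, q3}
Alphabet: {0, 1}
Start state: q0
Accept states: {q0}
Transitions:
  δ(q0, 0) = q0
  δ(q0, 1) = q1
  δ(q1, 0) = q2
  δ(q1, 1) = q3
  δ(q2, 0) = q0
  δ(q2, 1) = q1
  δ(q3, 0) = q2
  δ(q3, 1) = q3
Testing a few strings:
  '001' → reject
  '0' → accept
  '10' → reject
  '1' → reject
State roles: q0=value ≡ 0 (mod 4); q1=value ≡ 1 (mod 4); q2=value ≡ 2 (mod 4); q3=value ≡ 3 (mod 4)
All binary strings representing a multiple of 4 (read in base 2; leading zeros allowed and ε counts as 0)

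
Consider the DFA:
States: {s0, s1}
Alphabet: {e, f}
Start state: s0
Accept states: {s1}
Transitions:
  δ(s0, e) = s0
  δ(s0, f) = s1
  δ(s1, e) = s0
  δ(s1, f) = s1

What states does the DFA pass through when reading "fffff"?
read 'f': s0 → s1
  read 'f': s1 → s1
  read 'f': s1 → s1
  read 'f': s1 → s1
  read 'f': s1 → s1
s0 -> s1 -> s1 -> s1 -> s1 -> s1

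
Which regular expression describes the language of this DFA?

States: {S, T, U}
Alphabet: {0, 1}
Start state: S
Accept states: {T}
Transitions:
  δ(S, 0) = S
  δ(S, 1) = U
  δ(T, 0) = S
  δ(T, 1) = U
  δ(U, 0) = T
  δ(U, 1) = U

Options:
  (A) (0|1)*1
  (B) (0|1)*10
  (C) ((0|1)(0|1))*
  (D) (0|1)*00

Check each option against the DFA on short strings; one disagreement eliminates an option:
  (A) (0|1)*1: on '1' the DFA goes S → U and rejects (U ∉ Accept), but the regex matches it → eliminate
  (B) (0|1)*10: agrees with the DFA on every string of length ≤ 6
  (C) ((0|1)(0|1))*: on ε the DFA stays in S and rejects (S ∉ Accept), but the regex matches it → eliminate
  (D) (0|1)*00: on '00' the DFA goes S → S → S and rejects (S ∉ Accept), but the regex matches it → eliminate
Only (B) is consistent with the DFA.
(B) (0|1)*10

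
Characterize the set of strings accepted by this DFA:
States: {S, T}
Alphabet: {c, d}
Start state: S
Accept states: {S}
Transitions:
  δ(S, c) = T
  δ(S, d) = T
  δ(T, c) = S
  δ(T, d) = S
Testing a few strings:
  'dcd' → reject
  'd' → reject
  'cdc' → reject
  'dcc' → reject
State roles: S=even length so far; T=odd length so far
All strings over {c,d} of even length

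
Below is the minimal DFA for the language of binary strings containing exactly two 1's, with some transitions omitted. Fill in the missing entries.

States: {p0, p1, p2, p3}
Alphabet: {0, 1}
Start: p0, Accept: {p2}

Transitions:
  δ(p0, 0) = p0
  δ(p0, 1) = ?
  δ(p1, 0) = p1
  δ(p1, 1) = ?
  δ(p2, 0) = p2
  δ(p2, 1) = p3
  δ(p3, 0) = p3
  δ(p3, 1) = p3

From the language and accept set, identify what each state tracks — p0: zero 1's; p1: one 1; p2: two 1's; p3: ≥ three 1's (dead).
Each missing δ(q, a) is the state matching the new tracked value after reading a.
δ(p0, 1) = p1; δ(p1, 1) = p2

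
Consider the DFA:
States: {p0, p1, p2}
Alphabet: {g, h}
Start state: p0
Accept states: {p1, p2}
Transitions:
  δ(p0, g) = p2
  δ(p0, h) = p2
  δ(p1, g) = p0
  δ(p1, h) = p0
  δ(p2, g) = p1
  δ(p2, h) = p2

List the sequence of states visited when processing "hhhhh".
read 'h': p0 → p2
  read 'h': p2 → p2
  read 'h': p2 → p2
  read 'h': p2 → p2
  read 'h': p2 → p2
p0 -> p2 -> p2 -> p2 -> p2 -> p2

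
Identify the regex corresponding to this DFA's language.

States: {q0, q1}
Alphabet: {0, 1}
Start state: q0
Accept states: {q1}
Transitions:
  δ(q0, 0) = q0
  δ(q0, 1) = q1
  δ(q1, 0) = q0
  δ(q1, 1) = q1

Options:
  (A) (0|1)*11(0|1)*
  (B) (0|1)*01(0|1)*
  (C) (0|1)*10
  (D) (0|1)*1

Check each option against the DFA on short strings; one disagreement eliminates an option:
  (A) (0|1)*11(0|1)*: on '1' the DFA goes q0 → q1 and accepts (q1 ∈ Accept), but the regex does not match it → eliminate
  (B) (0|1)*01(0|1)*: on '1' the DFA goes q0 → q1 and accepts (q1 ∈ Accept), but the regex does not match it → eliminate
  (C) (0|1)*10: on '1' the DFA goes q0 → q1 and accepts (q1 ∈ Accept), but the regex does not match it → eliminate
  (D) (0|1)*1: agrees with the DFA on every string of length ≤ 6
Only (D) is consistent with the DFA.
(D) (0|1)*1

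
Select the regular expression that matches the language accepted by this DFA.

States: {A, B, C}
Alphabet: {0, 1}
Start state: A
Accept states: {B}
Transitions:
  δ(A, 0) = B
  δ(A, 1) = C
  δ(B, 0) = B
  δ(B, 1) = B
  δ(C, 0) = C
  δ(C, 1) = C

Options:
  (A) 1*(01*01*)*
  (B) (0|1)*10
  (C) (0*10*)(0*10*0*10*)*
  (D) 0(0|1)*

Check each option against the DFA on short strings; one disagreement eliminates an option:
  (A) 1*(01*01*)*: on ε the DFA stays in A and rejects (A ∉ Accept), but the regex matches it → eliminate
  (B) (0|1)*10: on '0' the DFA goes A → B and accepts (B ∈ Accept), but the regex does not match it → eliminate
  (C) (0*10*)(0*10*0*10*)*: on '0' the DFA goes A → B and accepts (B ∈ Accept), but the regex does not match it → eliminate
  (D) 0(0|1)*: agrees with the DFA on every string of length ≤ 6
Only (D) is consistent with the DFA.
(D) 0(0|1)*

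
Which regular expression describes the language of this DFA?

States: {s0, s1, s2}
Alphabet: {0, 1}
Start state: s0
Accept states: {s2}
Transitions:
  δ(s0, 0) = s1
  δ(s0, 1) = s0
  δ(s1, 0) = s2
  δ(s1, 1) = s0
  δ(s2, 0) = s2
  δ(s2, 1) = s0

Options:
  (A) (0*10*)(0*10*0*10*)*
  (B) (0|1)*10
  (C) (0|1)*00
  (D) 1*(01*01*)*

Check each option against the DFA on short strings; one disagreement eliminates an option:
  (A) (0*10*)(0*10*0*10*)*: on '1' the DFA goes s0 → s0 and rejects (s0 ∉ Accept), but the regex matches it → eliminate
  (B) (0|1)*10: on '00' the DFA goes s0 → s1 → s2 and accepts (s2 ∈ Accept), but the regex does not match it → eliminate
  (C) (0|1)*00: agrees with the DFA on every string of length ≤ 6
  (D) 1*(01*01*)*: on ε the DFA stays in s0 and rejects (s0 ∉ Accept), but the regex matches it → eliminate
Only (C) is consistent with the DFA.
(C) (0|1)*00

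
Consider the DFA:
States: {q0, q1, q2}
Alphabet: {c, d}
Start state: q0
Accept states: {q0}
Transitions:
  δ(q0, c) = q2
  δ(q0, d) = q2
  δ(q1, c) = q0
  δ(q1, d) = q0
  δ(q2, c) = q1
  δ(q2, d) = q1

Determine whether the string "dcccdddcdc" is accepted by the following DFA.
Processing string "dcccdddcdc":
  q0 --d--> q2
  q2 --c--> q1
  q1 --c--> q0
  q0 --c--> q2
  q2 --d--> q1
  q1 --d--> q0
  q0 --d--> q2
  q2 --c--> q1
  q1 --d--> q0
  q0 --c--> q2
Final state: q2
Accept states: {q0}
No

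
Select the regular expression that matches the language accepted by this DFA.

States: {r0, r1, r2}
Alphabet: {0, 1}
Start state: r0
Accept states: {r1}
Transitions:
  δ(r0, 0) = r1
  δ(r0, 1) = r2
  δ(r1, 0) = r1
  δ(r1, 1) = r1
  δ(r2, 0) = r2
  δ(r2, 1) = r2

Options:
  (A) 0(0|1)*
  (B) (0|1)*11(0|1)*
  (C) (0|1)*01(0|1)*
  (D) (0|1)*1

Check each option against the DFA on short strings; one disagreement eliminates an option:
  (A) 0(0|1)*: agrees with the DFA on every string of length ≤ 6
  (B) (0|1)*11(0|1)*: on '0' the DFA goes r0 → r1 and accepts (r1 ∈ Accept), but the regex does not match it → eliminate
  (C) (0|1)*01(0|1)*: on '0' the DFA goes r0 → r1 and accepts (r1 ∈ Accept), but the regex does not match it → eliminate
  (D) (0|1)*1: on '0' the DFA goes r0 → r1 and accepts (r1 ∈ Accept), but the regex does not match it → eliminate
Only (A) is consistent with the DFA.
(A) 0(0|1)*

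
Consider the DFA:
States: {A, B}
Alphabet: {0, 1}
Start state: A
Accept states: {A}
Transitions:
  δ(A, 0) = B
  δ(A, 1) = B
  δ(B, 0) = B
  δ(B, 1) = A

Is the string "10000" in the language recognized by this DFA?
Processing string "10000":
  A --1--> B
  B --0--> B
  B --0--> B
  B --0--> B
  B --0--> B
Final state: B
Accept states: {A}
No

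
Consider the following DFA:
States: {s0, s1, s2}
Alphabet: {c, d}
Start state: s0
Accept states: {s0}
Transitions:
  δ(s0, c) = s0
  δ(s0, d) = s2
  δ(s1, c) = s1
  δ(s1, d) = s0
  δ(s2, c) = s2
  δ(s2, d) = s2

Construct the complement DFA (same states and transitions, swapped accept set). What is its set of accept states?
Complement accept states = All states \ Original accept states
= {s0, s1, s2} \ {s0}
{s1, s2}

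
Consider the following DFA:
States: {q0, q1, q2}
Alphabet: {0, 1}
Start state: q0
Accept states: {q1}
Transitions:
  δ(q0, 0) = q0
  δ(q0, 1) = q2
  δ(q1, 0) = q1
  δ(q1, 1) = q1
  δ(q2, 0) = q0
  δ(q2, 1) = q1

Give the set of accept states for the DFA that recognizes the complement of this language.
Complement accept states = All states \ Original accept states
= {q0, q1, q2} \ {q1}
{q0, q2}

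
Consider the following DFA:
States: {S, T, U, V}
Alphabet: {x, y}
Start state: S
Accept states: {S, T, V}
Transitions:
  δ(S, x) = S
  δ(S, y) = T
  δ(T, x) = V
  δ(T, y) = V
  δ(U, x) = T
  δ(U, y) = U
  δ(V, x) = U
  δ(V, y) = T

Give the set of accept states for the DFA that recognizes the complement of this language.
Complement accept states = All states \ Original accept states
= {S, T, U, V} \ {S, T, V}
{U}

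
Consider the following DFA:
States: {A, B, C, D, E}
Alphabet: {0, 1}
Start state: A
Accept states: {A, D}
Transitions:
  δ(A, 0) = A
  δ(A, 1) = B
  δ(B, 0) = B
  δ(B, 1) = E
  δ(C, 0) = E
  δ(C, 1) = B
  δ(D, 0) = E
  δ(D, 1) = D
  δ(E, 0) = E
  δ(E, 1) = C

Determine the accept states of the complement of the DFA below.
Complement accept states = All states \ Original accept states
= {A, B, C, D, E} \ {A, D}
{B, C, E}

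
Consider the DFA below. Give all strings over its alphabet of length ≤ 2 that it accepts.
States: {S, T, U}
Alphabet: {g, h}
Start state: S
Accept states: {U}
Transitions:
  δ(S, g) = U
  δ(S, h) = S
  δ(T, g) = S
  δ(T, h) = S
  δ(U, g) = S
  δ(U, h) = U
g, gh, hg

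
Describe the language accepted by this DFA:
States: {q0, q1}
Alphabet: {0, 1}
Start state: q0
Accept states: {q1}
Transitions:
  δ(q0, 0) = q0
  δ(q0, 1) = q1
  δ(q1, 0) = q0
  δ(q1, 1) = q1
Testing a few strings:
  '010' → reject
  '10' → reject
  '000' → reject
  '100' → reject
State roles: q0=last symbol not 1; q1=last symbol is 1
All binary strings ending with 1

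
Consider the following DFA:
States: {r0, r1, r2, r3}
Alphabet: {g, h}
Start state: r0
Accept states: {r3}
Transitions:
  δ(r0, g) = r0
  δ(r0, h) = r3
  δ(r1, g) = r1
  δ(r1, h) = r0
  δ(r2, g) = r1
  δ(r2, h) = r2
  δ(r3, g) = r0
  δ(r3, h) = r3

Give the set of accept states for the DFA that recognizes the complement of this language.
Complement accept states = All states \ Original accept states
= {r0, r1, r2, r3} \ {r3}
{r0, r1, r2}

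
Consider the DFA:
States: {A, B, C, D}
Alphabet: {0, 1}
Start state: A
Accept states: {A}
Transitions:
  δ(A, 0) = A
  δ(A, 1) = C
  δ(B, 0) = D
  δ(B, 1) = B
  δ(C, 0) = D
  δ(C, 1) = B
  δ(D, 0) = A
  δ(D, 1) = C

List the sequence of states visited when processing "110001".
read '1': A → C
  read '1': C → B
  read '0': B → D
  read '0': D → A
  read '0': A → A
  read '1': A → C
A -> C -> B -> D -> A -> A -> C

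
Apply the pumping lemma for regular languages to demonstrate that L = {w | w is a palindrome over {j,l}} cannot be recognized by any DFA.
Assume L is regular with pumping length p. Idea: pumping the leading j-block breaks the symmetry.
Choose s = j^p l j^p (a palindrome of length 2p+1 ≥ p). By the pumping lemma, s = xyz with |xy| ≤ p, |y| > 0, so y = j^k with k > 0 (xy lies entirely in the first j^p). Then xy²z = j^(p+k) l j^p, which is not a palindrome since p+k ≠ p.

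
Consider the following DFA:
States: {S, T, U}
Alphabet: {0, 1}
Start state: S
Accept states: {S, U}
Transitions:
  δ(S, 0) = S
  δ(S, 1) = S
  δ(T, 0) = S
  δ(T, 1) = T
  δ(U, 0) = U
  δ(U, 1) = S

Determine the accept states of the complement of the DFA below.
Complement accept states = All states \ Original accept states
= {S, T, U} \ {S, U}
{T}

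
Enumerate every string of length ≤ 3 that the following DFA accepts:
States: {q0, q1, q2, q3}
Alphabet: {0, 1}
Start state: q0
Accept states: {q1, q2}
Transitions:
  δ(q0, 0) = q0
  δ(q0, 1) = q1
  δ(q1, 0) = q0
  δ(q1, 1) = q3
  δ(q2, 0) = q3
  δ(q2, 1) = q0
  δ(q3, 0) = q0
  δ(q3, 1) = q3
1, 01, 001, 101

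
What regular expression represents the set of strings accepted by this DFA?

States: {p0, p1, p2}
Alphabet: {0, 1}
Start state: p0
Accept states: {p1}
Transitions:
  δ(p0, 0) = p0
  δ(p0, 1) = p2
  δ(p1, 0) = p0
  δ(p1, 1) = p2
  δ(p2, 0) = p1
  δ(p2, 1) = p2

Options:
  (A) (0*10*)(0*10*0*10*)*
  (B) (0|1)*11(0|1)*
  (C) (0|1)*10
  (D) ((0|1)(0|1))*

Check each option against the DFA on short strings; one disagreement eliminates an option:
  (A) (0*10*)(0*10*0*10*)*: on '1' the DFA goes p0 → p2 and rejects (p2 ∉ Accept), but the regex matches it → eliminate
  (B) (0|1)*11(0|1)*: on '10' the DFA goes p0 → p2 → p1 and accepts (p1 ∈ Accept), but the regex does not match it → eliminate
  (C) (0|1)*10: agrees with the DFA on every string of length ≤ 6
  (D) ((0|1)(0|1))*: on ε the DFA stays in p0 and rejects (p0 ∉ Accept), but the regex matches it → eliminate
Only (C) is consistent with the DFA.
(C) (0|1)*10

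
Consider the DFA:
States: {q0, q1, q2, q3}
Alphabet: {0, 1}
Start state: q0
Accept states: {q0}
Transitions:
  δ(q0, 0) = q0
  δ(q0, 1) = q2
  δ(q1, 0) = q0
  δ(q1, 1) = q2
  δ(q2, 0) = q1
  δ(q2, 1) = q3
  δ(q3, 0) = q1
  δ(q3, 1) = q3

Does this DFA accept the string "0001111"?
Processing string "0001111":
  q0 --0--> q0
  q0 --0--> q0
  q0 --0--> q0
  q0 --1--> q2
  q2 --1--> q3
  q3 --1--> q3
  q3 --1--> q3
Final state: q3
Accept states: {q0}
No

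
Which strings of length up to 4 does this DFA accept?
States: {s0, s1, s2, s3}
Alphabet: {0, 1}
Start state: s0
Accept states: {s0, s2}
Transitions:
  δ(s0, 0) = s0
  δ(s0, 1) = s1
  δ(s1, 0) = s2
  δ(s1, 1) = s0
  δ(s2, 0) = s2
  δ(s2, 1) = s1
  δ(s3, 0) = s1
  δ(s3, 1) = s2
ε, 0, 00, 10, 11, 000, 010, 011, 100, 110, 0000, 0010, 0011, 0100, 0110, 1000, 1010, 1011, 1100, 1110, 1111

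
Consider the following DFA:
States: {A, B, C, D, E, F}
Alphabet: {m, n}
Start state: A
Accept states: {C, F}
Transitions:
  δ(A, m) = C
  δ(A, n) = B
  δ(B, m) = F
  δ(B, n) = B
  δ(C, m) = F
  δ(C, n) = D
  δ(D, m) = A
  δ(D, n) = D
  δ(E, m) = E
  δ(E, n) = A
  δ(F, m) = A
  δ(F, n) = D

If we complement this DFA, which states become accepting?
Complement accept states = All states \ Original accept states
= {A, B, C, D, E, F} \ {C, F}
{A, B, D, E}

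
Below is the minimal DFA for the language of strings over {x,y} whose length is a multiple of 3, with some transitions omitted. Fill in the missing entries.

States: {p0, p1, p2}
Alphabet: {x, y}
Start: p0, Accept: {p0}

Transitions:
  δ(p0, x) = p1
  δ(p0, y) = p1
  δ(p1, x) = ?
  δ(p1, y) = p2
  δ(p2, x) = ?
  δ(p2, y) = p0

From the language and accept set, identify what each state tracks — p0: length ≡ 0 (mod 3); p1: length ≡ 1 (mod 3); p2: length ≡ 2 (mod 3).
Each missing δ(q, a) is the state matching the new tracked value after reading a.
δ(p1, x) = p2; δ(p2, x) = p0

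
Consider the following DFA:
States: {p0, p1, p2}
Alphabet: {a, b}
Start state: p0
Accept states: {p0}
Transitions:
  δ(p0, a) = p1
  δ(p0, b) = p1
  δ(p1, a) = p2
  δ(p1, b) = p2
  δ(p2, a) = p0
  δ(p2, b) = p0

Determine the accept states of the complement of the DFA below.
Complement accept states = All states \ Original accept states
= {p0, p1, p2} \ {p0}
{p1, p2}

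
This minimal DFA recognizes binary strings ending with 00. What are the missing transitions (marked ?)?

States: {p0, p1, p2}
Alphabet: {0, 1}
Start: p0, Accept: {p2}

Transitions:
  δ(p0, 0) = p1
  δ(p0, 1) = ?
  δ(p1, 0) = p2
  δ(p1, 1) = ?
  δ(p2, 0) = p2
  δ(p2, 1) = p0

From the language and accept set, identify what each state tracks — p0: last symbol not 0; p1: one trailing 0; p2: two trailing 0's.
Each missing δ(q, a) is the state matching the new tracked value after reading a.
δ(p0, 1) = p0; δ(p1, 1) = p0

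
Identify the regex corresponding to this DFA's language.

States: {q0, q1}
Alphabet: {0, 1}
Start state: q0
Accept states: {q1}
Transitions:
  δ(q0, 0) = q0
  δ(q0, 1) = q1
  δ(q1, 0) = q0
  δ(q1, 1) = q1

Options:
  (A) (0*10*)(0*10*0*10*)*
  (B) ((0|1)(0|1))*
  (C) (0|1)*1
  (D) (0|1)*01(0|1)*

Check each option against the DFA on short strings; one disagreement eliminates an option:
  (A) (0*10*)(0*10*0*10*)*: on '10' the DFA goes q0 → q1 → q0 and rejects (q0 ∉ Accept), but the regex matches it → eliminate
  (B) ((0|1)(0|1))*: on ε the DFA stays in q0 and rejects (q0 ∉ Accept), but the regex matches it → eliminate
  (C) (0|1)*1: agrees with the DFA on every string of length ≤ 6
  (D) (0|1)*01(0|1)*: on '1' the DFA goes q0 → q1 and accepts (q1 ∈ Accept), but the regex does not match it → eliminate
Only (C) is consistent with the DFA.
(C) (0|1)*1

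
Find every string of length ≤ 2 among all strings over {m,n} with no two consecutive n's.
ε, m, n, mm, mn, nm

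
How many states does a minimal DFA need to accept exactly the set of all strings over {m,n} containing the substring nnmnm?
By Myhill–Nerode, count the distinguishable equivalence classes: 6 classes — one per longest suffix of the input that is a prefix of 'nnmnm' (lengths 0 through 4), plus an absorbing 'already seen nnmnm' class.
6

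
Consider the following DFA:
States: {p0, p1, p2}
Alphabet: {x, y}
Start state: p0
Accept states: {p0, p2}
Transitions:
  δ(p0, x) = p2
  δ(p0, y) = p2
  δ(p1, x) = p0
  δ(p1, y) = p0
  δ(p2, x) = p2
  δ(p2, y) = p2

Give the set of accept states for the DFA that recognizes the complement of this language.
Complement accept states = All states \ Original accept states
= {p0, p1, p2} \ {p0, p2}
{p1}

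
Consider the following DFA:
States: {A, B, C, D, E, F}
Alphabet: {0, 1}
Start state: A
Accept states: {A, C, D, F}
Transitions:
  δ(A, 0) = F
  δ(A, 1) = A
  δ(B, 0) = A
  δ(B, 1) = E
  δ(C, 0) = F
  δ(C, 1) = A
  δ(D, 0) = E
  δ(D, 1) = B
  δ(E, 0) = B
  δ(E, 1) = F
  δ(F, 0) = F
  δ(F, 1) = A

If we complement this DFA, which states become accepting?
Complement accept states = All states \ Original accept states
= {A, B, C, D, E, F} \ {A, C, D, F}
{B, E}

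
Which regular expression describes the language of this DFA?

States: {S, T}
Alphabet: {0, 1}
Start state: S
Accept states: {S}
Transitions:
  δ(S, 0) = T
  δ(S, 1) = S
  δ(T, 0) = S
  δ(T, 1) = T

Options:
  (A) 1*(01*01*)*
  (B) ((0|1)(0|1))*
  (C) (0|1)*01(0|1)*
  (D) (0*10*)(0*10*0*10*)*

Check each option against the DFA on short strings; one disagreement eliminates an option:
  (A) 1*(01*01*)*: agrees with the DFA on every string of length ≤ 6
  (B) ((0|1)(0|1))*: on '1' the DFA goes S → S and accepts (S ∈ Accept), but the regex does not match it → eliminate
  (C) (0|1)*01(0|1)*: on ε the DFA stays in S and accepts (S ∈ Accept), but the regex does not match it → eliminate
  (D) (0*10*)(0*10*0*10*)*: on ε the DFA stays in S and accepts (S ∈ Accept), but the regex does not match it → eliminate
Only (A) is consistent with the DFA.
(A) 1*(01*01*)*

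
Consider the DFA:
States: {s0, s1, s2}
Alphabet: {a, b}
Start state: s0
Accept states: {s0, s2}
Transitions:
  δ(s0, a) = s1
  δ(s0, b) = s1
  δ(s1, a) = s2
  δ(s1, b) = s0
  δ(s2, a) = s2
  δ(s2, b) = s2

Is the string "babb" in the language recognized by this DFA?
Processing string "babb":
  s0 --b--> s1
  s1 --a--> s2
  s2 --b--> s2
  s2 --b--> s2
Final state: s2
Accept states: {s0, s2}
Yes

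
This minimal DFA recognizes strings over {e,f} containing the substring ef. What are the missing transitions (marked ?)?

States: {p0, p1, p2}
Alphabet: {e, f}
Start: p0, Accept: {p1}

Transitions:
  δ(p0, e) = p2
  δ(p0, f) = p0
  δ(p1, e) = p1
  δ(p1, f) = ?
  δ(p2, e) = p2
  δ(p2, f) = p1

From the language and accept set, identify what each state tracks — p0: no e seen yet; p1: substring ef seen; p2: seen a e, waiting for f.
Each missing δ(q, a) is the state matching the new tracked value after reading a.
δ(p1, f) = p1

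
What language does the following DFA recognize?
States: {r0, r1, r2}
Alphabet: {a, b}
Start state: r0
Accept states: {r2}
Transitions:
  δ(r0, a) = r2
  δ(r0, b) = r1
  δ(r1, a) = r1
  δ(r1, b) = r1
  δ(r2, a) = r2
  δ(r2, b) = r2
Testing a few strings:
  'b' → reject
  'bbb' → reject
  'bba' → reject
  'aab' → accept
State roles: r0=no input read; r1=started with b (dead); r2=started with a
All strings over {a,b} starting with a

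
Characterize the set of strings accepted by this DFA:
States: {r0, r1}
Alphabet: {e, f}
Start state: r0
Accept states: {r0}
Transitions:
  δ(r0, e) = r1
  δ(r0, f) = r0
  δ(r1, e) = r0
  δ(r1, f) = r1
Testing a few strings:
  'ff' → accept
  'f' → accept
  'fe' → reject
  'ee' → accept
State roles: r0=even number of e's so far; r1=odd number of e's so far
All strings over {e,f} with an even number of e's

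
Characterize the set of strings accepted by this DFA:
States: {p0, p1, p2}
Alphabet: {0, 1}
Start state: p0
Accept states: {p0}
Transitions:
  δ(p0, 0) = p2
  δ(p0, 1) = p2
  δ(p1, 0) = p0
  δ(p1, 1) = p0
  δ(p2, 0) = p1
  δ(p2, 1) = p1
Testing a few strings:
  '0' → reject
  '110' → accept
  '1' → reject
  '011' → accept
State roles: p0=length ≡ 0 (mod 3); p1=length ≡ 2 (mod 3); p2=length ≡ 1 (mod 3)
All binary strings whose length is a multiple of 3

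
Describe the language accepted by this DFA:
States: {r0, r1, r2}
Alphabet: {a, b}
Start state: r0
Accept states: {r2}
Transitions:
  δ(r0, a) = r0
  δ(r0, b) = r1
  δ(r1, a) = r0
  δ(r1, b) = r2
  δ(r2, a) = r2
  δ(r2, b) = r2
Testing a few strings:
  'aaa' → reject
  'babb' → accept
  'b' → reject
  'abab' → reject
State roles: r0=no progress toward bb; r1=one trailing b; r2=substring bb seen
All strings over {a,b} containing the substring bb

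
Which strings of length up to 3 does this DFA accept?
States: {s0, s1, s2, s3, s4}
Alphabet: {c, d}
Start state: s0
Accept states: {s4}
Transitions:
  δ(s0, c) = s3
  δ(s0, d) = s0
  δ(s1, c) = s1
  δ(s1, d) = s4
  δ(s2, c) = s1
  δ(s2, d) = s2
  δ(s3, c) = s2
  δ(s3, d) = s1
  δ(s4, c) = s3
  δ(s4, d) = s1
cdd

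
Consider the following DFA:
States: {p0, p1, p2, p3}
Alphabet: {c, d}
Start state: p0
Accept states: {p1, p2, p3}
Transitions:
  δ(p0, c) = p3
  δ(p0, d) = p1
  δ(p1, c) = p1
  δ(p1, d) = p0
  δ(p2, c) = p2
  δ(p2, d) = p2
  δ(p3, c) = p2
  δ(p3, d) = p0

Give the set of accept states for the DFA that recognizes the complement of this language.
Complement accept states = All states \ Original accept states
= {p0, p1, p2, p3} \ {p1, p2, p3}
{p0}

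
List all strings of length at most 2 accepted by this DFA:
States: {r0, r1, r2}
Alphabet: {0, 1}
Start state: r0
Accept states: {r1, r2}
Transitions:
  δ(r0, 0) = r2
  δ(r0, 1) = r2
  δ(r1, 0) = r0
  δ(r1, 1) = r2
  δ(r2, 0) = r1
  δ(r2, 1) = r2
0, 1, 00, 01, 10, 11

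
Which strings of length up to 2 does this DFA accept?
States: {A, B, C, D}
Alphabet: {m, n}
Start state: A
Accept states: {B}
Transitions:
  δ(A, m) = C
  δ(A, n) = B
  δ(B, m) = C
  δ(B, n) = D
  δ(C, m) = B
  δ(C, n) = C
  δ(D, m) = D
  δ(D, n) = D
n, mm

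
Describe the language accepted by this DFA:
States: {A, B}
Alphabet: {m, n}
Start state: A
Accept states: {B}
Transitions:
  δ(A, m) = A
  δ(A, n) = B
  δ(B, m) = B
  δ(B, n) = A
Testing a few strings:
  'nnm' → reject
  'mnn' → reject
  'nmm' → accept
  'n' → accept
State roles: A=even number of n's so far; B=odd number of n's so far
All strings over {m,n} with an odd number of n's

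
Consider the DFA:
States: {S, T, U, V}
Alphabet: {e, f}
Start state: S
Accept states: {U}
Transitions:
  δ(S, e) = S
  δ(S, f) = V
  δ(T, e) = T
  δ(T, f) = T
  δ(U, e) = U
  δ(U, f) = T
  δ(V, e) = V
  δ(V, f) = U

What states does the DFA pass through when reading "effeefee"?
read 'e': S → S
  read 'f': S → V
  read 'f': V → U
  read 'e': U → U
  read 'e': U → U
  read 'f': U → T
  read 'e': T → T
  read 'e': T → T
S -> S -> V -> U -> U -> U -> T -> T -> T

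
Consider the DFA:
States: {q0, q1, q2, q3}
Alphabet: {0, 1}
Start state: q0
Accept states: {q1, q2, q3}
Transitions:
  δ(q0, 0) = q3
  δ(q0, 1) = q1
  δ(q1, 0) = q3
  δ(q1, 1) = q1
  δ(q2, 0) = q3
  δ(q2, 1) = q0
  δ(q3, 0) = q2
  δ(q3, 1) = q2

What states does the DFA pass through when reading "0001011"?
read '0': q0 → q3
  read '0': q3 → q2
  read '0': q2 → q3
  read '1': q3 → q2
  read '0': q2 → q3
  read '1': q3 → q2
  read '1': q2 → q0
q0 -> q3 -> q2 -> q3 -> q2 -> q3 -> q2 -> q0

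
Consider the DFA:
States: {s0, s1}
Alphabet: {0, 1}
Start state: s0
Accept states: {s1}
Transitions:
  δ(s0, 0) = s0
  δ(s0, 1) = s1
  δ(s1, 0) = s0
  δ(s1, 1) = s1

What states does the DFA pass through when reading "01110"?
read '0': s0 → s0
  read '1': s0 → s1
  read '1': s1 → s1
  read '1': s1 → s1
  read '0': s1 → s0
s0 -> s0 -> s1 -> s1 -> s1 -> s0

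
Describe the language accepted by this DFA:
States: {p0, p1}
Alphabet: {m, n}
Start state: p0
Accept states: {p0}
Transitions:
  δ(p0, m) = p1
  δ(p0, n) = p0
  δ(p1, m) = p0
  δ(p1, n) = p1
Testing a few strings:
  'mnn' → reject
  'nn' → accept
  'n' → accept
  'nmm' → accept
State roles: p0=even number of m's so far; p1=odd number of m's so far
All strings over {m,n} with an even number of m's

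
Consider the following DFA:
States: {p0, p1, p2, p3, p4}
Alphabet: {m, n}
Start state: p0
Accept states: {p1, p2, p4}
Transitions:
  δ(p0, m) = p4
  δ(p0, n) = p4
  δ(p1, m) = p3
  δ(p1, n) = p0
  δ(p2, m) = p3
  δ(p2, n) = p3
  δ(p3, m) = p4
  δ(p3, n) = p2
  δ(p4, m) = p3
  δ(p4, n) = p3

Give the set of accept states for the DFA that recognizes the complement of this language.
Complement accept states = All states \ Original accept states
= {p0, p1, p2, p3, p4} \ {p1, p2, p4}
{p0, p3}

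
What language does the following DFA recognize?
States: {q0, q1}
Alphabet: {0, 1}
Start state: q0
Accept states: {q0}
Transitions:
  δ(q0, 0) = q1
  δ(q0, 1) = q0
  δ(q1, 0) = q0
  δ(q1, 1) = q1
Testing a few strings:
  '0' → reject
  '10' → reject
  '010' → accept
  '00' → accept
State roles: q0=even number of 0's so far; q1=odd number of 0's so far
All binary strings with an even number of 0's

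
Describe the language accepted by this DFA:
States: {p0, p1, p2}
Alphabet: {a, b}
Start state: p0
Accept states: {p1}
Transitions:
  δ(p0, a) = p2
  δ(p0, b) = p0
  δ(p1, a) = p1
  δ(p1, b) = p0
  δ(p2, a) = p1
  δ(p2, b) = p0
Testing a few strings:
  'ab' → reject
  'bbb' → reject
  'aaba' → reject
  'a' → reject
State roles: p0=last symbol not a; p1=two trailing a's; p2=one trailing a
All strings over {a,b} ending with aa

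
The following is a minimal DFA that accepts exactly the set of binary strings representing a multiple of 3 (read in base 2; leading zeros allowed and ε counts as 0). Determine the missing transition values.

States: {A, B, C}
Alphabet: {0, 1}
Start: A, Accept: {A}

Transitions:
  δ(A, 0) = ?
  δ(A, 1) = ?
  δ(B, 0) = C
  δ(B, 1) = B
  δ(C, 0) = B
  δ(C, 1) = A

From the language and accept set, identify what each state tracks — A: value ≡ 0 (mod 3); B: value ≡ 2 (mod 3); C: value ≡ 1 (mod 3).
Each missing δ(q, a) is the state matching the new tracked value after reading a.
δ(A, 0) = A; δ(A, 1) = C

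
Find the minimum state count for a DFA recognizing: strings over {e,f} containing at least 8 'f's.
By Myhill–Nerode, count the distinguishable equivalence classes: 9 classes — having seen 0, 1, …, 7, or ≥8 copies of 'f'; any two classes i < j (j ≤ 8) are distinguished by the string f^(8−j), which takes class j to 8 copies (accepted) but leaves class i below 8 (rejected).
9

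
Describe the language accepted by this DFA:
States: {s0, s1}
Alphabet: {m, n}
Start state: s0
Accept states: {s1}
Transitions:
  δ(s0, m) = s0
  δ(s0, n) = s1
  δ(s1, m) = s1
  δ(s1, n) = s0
Testing a few strings:
  'nnn' → accept
  'nmm' → accept
  'mn' → accept
  'n' → accept
State roles: s0=even number of n's so far; s1=odd number of n's so far
All strings over {m,n} with an odd number of n's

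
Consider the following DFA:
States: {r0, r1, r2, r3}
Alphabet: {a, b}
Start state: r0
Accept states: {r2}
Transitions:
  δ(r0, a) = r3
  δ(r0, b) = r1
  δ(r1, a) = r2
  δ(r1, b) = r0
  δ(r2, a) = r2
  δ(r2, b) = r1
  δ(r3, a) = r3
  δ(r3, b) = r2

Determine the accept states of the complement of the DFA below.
Complement accept states = All states \ Original accept states
= {r0, r1, r2, r3} \ {r2}
{r0, r1, r3}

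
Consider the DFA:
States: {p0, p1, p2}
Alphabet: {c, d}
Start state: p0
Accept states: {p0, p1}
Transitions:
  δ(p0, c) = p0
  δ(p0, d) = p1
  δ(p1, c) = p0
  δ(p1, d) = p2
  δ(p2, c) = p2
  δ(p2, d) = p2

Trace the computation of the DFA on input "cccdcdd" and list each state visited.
read 'c': p0 → p0
  read 'c': p0 → p0
  read 'c': p0 → p0
  read 'd': p0 → p1
  read 'c': p1 → p0
  read 'd': p0 → p1
  read 'd': p1 → p2
p0 -> p0 -> p0 -> p0 -> p1 -> p0 -> p1 -> p2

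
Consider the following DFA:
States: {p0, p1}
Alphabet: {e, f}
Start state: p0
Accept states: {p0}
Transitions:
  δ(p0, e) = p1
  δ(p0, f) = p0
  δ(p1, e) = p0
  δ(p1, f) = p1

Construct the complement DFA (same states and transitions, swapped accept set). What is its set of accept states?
Complement accept states = All states \ Original accept states
= {p0, p1} \ {p0}
{p1}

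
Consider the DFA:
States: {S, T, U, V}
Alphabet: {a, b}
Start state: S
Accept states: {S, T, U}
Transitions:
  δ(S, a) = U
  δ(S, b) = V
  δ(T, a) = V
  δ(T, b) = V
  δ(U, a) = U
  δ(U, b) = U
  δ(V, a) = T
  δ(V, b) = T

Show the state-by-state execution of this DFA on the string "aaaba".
read 'a': S → U
  read 'a': U → U
  read 'a': U → U
  read 'b': U → U
  read 'a': U → U
S -> U -> U -> U -> U -> U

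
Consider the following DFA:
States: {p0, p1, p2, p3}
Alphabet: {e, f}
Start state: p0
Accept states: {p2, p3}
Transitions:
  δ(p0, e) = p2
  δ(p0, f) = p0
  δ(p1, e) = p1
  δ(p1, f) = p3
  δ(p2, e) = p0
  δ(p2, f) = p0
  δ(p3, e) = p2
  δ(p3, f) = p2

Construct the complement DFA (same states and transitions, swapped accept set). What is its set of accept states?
Complement accept states = All states \ Original accept states
= {p0, p1, p2, p3} \ {p2, p3}
{p0, p1}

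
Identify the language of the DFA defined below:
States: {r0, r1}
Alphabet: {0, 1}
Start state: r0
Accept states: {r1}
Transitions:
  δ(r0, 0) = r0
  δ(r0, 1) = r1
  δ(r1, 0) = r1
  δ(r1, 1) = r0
Testing a few strings:
  '1' → accept
  '0' → reject
  '11' → reject
  '00' → reject
State roles: r0=even number of 1's so far; r1=odd number of 1's so far
All binary strings with an odd number of 1's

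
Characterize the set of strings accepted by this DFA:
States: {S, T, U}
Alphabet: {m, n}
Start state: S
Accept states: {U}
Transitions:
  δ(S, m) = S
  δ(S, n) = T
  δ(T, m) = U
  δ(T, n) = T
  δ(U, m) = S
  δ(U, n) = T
Testing a few strings:
  'mmmn' → reject
  'mmn' → reject
  'mn' → reject
  'n' → reject
State roles: S=no suffix match; T=one trailing n; U=suffix is nm
All strings over {m,n} ending with nm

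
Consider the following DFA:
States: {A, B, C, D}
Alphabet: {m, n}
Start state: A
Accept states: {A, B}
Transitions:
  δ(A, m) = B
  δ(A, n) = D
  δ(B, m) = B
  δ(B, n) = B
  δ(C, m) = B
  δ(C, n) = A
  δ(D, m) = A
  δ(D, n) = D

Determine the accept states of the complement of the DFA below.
Complement accept states = All states \ Original accept states
= {A, B, C, D} \ {A, B}
{C, D}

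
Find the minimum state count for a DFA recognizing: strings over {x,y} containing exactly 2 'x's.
By Myhill–Nerode, count the distinguishable equivalence classes: 4 classes — having seen 0, 1, 2, or >2 copies of 'x'; the count-2 class is the only accepting one and >2 is dead.
4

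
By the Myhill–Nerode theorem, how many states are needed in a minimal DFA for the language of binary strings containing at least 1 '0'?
By Myhill–Nerode, count the distinguishable equivalence classes: 2 classes — having seen 0, or ≥1 copies of '0'; any two classes i < j (j ≤ 1) are distinguished by the string 0^(1−j), which takes class j to 1 copy (accepted) but leaves class i below 1 (rejected).
2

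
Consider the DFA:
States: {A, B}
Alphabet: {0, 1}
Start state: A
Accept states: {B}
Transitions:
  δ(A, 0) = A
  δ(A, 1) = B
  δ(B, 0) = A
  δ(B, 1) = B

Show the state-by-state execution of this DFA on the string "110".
read '1': A → B
  read '1': B → B
  read '0': B → A
A -> B -> B -> A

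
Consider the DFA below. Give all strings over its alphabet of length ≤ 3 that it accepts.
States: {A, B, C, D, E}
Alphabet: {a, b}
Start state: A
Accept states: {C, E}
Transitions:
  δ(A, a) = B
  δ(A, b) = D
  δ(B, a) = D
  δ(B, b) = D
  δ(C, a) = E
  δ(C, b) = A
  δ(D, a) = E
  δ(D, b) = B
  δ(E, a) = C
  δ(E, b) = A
ba, aaa, aba, baa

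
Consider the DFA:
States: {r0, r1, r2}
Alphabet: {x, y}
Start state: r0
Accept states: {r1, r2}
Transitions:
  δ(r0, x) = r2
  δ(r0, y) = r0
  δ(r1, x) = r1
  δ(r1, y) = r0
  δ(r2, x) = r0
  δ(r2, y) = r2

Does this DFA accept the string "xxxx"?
Processing string "xxxx":
  r0 --x--> r2
  r2 --x--> r0
  r0 --x--> r2
  r2 --x--> r0
Final state: r0
Accept states: {r1, r2}
No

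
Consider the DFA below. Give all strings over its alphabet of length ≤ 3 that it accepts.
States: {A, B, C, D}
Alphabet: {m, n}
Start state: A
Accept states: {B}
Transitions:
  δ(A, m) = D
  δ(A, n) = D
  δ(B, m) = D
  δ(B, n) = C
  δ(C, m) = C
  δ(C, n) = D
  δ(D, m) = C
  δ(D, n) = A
None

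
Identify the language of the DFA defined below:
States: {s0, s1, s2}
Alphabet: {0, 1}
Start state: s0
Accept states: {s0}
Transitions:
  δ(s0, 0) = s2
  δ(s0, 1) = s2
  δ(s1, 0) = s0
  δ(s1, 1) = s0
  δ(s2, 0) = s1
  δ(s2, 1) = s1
Testing a few strings:
  '0' → reject
  '01' → reject
  '10' → reject
  '11' → reject
State roles: s0=length ≡ 0 (mod 3); s1=length ≡ 2 (mod 3); s2=length ≡ 1 (mod 3)
All binary strings whose length is a multiple of 3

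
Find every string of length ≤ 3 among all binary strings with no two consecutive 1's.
ε, 0, 1, 00, 01, 10, 000, 001, 010, 100, 101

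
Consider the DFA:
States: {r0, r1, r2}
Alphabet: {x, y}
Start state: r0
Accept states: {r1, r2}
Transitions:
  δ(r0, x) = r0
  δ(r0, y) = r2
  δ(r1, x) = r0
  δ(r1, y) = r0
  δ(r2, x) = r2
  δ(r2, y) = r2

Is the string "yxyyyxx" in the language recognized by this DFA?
Processing string "yxyyyxx":
  r0 --y--> r2
  r2 --x--> r2
  r2 --y--> r2
  r2 --y--> r2
  r2 --y--> r2
  r2 --x--> r2
  r2 --x--> r2
Final state: r2
Accept states: {r1, r2}
Yes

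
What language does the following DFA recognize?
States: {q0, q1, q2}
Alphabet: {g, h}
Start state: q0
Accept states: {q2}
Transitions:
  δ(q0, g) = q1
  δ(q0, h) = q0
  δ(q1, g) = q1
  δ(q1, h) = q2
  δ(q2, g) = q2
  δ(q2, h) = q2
Testing a few strings:
  'g' → reject
  'ghh' → accept
  'hghh' → accept
  'hh' → reject
State roles: q0=no g seen yet; q1=seen a g, waiting for h; q2=substring gh seen
All strings over {g,h} containing the substring gh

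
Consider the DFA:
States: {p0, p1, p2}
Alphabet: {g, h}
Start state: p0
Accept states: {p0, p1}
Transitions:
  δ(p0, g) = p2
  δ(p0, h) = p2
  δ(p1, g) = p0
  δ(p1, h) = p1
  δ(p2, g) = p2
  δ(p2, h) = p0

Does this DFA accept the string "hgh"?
Processing string "hgh":
  p0 --h--> p2
  p2 --g--> p2
  p2 --h--> p0
Final state: p0
Accept states: {p0, p1}
Yes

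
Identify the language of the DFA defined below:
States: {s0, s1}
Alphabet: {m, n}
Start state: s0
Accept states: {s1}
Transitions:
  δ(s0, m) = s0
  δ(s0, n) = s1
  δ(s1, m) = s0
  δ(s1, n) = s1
Testing a few strings:
  'mmn' → accept
  'mm' → reject
  'm' → reject
  'mnn' → accept
State roles: s0=last symbol not n; s1=last symbol is n
All strings over {m,n} ending with n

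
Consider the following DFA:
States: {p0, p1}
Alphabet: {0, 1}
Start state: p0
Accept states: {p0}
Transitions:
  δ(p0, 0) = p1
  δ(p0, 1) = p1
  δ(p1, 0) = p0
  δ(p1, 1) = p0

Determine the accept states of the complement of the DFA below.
Complement accept states = All states \ Original accept states
= {p0, p1} \ {p0}
{p1}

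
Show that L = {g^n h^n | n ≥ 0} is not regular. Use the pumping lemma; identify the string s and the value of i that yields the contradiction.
Assume L is regular with pumping length p. Idea: pumping the g-block changes the count balance.
Choose s = g^p h^p (length 2p ≥ p). By the pumping lemma, s = xyz with |xy| ≤ p, |y| > 0. So y = g^k for some k > 0 (since xy is entirely within the g's). Pumping gives xy²z = g^(p+k) h^p, which is not in L since p+k ≠ p.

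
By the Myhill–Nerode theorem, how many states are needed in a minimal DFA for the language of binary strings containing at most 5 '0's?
By Myhill–Nerode, count the distinguishable equivalence classes: 7 classes — having seen 0, 1, …, 5, or >5 copies of '0'; counts 0 through 5 are accepting and >5 is dead.
7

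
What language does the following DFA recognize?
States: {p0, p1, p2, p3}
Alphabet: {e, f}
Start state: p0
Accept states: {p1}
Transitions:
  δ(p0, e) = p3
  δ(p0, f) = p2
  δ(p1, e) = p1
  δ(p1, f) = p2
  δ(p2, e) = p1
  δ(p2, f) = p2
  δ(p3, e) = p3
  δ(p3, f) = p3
Testing a few strings:
  'feee' → accept
  'f' → reject
  'fff' → reject
  'effe' → reject
State roles: p0=no input read; p1=started with f, last symbol e; p2=started with f, last symbol f; p3=started with e (dead)
All strings over {e,f} that start with f and end with e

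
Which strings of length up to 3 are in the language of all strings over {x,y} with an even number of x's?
ε, y, xx, yy, xxy, xyx, yxx, yyy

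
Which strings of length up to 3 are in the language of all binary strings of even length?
ε, 00, 01, 10, 11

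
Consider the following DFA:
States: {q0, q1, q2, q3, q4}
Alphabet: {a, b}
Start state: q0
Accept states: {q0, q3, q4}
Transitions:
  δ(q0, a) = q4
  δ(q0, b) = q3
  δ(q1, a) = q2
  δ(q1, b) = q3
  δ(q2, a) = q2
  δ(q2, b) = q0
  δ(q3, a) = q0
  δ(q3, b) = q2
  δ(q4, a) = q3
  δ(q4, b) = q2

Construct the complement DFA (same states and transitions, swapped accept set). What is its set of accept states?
Complement accept states = All states \ Original accept states
= {q0, q1, q2, q3, q4} \ {q0, q3, q4}
{q1, q2}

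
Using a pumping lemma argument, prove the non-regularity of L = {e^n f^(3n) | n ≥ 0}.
Assume L is regular with pumping length p. Idea: pumping the e-block breaks the 1:3 ratio.
Choose s = e^p f^(3p) (length 4p ≥ p). By the pumping lemma, s = xyz with |xy| ≤ p, |y| > 0, so y = e^k with k ≥ 1. Then xy²z = e^(p+k) f^(3p). For this to be in L we would need 3p = 3(p+k), i.e. 3k = 0, contradicting k ≥ 1. So xy²z ∉ L.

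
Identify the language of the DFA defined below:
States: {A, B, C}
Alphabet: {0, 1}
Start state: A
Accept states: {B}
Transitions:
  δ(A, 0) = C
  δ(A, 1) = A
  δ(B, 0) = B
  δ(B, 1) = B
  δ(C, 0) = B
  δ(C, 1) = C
Testing a few strings:
  '1011' → reject
  '0101' → accept
  '00' → accept
  '000' → accept
State roles: A=zero 0's seen; B=≥ two 0's seen; C=one 0 seen
All binary strings containing at least two 0's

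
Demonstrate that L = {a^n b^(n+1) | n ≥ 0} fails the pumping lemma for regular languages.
Assume L is regular with pumping length p. Idea: pumping the a-block breaks the fixed offset of 1.
Choose s = a^p b^(p+1) ∈ L. By the pumping lemma, s = xyz with |xy| ≤ p, |y| > 0, so y = a^k with k ≥ 1. Then xy²z = a^(p+k) b^(p+1). For this to be in L we would need p+1 = (p+k)+1, i.e. k = 0, contradicting k ≥ 1. So xy²z ∉ L.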